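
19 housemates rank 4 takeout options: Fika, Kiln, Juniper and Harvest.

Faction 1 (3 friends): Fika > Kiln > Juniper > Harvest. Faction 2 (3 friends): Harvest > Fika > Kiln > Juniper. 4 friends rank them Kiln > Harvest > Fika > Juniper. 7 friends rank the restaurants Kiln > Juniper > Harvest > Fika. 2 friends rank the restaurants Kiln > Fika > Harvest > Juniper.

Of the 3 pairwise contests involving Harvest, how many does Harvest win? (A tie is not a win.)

Harvest against each rival (19 friends):
Harvest–Fika: Harvest 14–5.
Harvest vs Kiln: Kiln wins 16–3.
Harvest vs Juniper: 9 to 10, Juniper.
Harvest beats Fika; loses to Kiln, Juniper — 1 pairwise win.

1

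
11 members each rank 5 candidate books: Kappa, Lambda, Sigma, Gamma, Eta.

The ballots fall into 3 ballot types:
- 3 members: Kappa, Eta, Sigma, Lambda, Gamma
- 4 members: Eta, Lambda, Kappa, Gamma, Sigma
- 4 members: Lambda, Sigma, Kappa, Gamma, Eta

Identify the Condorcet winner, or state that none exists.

Pairwise majorities:
Kappa vs Lambda: 3 to 8, Lambda.
Kappa vs Sigma: 7 to 4, Kappa.
Kappa vs Gamma: 3+4+4 = 11 for Kappa, 0 for Gamma — Kappa by 11–0.
Kappa vs Eta: 7 to 4, Kappa.
Lambda vs Sigma: Lambda preferred on 4+4 = 8 ballots; Lambda wins 8–3.
Lambda vs Gamma: 3+4+4 = 11 for Lambda, 0 for Gamma — Lambda by 11–0.
Lambda vs Eta: Lambda is ranked higher on 4 ballots, Eta on 7. Eta wins 7–4.
Sigma vs Gamma: Sigma preferred on 3+4 = 7 ballots; Sigma wins 7–4.
Sigma vs Eta: 4 to 7, Eta.
Gamma vs Eta: 4 to 7, Eta.
No book is unbeaten: Kappa loses to Lambda; Lambda loses to Eta; Sigma loses to Kappa; Gamma loses to Kappa; Eta loses to Kappa. In particular Kappa > Eta > Lambda > Kappa is a majority cycle — no Condorcet winner exists.

none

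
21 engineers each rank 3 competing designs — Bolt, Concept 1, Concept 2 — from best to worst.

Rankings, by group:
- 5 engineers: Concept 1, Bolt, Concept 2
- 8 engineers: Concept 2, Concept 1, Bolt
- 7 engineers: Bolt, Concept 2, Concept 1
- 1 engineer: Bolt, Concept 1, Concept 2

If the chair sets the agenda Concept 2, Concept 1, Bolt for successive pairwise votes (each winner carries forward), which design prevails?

Bolt

Round 1: Concept 2 vs Concept 1 — 15–6, Concept 2 advances.
Round 2: Concept 2 vs Bolt — 8–13, Bolt advances.
The agenda winner is Bolt.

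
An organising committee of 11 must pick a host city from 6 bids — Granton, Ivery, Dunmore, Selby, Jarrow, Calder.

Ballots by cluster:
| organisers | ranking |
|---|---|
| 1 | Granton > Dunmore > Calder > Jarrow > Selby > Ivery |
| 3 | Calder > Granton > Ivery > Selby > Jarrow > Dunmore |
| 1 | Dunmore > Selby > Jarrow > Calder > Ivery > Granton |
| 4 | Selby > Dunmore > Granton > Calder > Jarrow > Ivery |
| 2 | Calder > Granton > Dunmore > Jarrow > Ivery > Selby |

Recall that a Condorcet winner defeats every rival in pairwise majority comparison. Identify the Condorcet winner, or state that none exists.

none

Head-to-head results (11 organisers):
Granton vs Ivery: Granton preferred on 1+3+4+2 = 10 ballots; Granton wins 10–1.
Granton vs Dunmore: Granton is ranked higher on 1+3+2 = 6 ballots, Dunmore on 5. Granton wins 6–5.
Granton–Selby: Granton 6–5.
Granton vs Jarrow: Granton, 10–1.
Granton vs Calder: Calder, 6–5.
Ivery vs Dunmore: 3 for Ivery, 8 for Dunmore — Dunmore by 8–3.
Ivery–Selby: Selby 6–5.
Ivery vs Jarrow: 3 for Ivery, 8 for Jarrow — Jarrow by 8–3.
Ivery vs Calder: 0 for Ivery, 11 for Calder — Calder by 11–0.
Dunmore vs Selby: Dunmore preferred on 1+1+2 = 4 ballots; Selby wins 7–4.
Dunmore vs Jarrow: 1+1+4+2 = 8 for Dunmore, 3 for Jarrow — Dunmore by 8–3.
Dunmore–Calder: Dunmore 6–5.
Selby vs Jarrow: Selby, 8–3.
Selby–Calder: Calder 6–5.
Jarrow vs Calder: Calder, 10–1.
Every city loses at least once (Granton loses to Calder; Ivery loses to Granton; Dunmore loses to Granton; Selby loses to Granton; Jarrow loses to Granton; Calder loses to Dunmore). The majority relation contains the cycle Granton beats Dunmore beats Calder beats Granton, so there is no Condorcet winner.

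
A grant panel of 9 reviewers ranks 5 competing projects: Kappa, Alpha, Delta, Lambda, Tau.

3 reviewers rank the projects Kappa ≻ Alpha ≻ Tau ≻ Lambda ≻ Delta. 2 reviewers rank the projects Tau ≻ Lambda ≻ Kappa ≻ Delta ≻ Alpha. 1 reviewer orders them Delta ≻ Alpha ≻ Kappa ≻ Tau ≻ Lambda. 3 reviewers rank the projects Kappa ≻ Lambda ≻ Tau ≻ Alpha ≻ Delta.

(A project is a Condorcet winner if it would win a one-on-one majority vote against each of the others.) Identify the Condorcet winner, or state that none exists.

Kappa

Pairwise majorities:
Kappa vs Alpha: Kappa, 8–1.
Kappa–Delta: Kappa 8–1.
Kappa–Lambda: Kappa 7–2.
Kappa vs Tau: Kappa, 7–2.
Alpha vs Delta: Alpha, 6–3.
Alpha–Lambda: Lambda 5–4.
Alpha vs Tau: Tau wins 5–4.
Delta vs Lambda: Lambda wins 8–1.
Delta vs Tau: Tau wins 8–1.
Lambda–Tau: Tau 6–3.
Kappa defeats every rival head-to-head and is the Condorcet winner.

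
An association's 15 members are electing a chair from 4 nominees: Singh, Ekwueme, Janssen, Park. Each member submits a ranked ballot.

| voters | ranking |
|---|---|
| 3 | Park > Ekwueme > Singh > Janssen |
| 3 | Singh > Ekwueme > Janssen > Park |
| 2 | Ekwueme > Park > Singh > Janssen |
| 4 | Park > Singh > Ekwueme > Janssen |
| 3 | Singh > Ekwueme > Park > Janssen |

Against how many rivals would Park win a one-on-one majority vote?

Park against each rival (15 voters):
Park–Singh: Park 9–6.
Park vs Ekwueme: Ekwueme, 8–7.
Park vs Janssen: 12 to 3, Park.
Park beats Singh, Janssen; loses to Ekwueme — 2 pairwise wins.

2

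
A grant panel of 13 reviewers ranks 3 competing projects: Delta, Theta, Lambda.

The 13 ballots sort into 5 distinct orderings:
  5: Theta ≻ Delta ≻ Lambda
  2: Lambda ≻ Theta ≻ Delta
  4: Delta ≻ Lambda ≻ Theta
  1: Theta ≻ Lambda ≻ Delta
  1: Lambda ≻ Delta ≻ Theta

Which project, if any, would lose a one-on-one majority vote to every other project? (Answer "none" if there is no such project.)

Head-to-head results (13 reviewers):
Delta vs Theta: Delta preferred on 4+1 = 5 ballots; Theta wins 8–5.
Delta–Lambda: Delta 9–4.
Theta–Lambda: Lambda 7–6.
No project is winless: Delta beats Lambda; Theta beats Delta; Lambda beats Theta. There is no Condorcet loser.

none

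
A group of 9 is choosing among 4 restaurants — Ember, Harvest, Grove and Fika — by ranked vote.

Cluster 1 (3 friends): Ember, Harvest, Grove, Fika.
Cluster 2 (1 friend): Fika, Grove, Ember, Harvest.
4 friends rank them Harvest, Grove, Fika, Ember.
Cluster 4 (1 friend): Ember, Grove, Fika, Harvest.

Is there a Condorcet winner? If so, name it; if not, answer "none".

Head-to-head results (9 friends):
Ember vs Harvest: Ember is ranked higher on 3+1+1 = 5 ballots, Harvest on 4. Ember wins 5–4.
Ember vs Grove: 3+1 = 4 for Ember, 5 for Grove — Grove by 5–4.
Ember vs Fika: 3+1 = 4 for Ember, 5 for Fika — Fika by 5–4.
Harvest vs Grove: 7 to 2, Harvest.
Harvest vs Fika: Harvest preferred on 3+4 = 7 ballots; Harvest wins 7–2.
Grove vs Fika: 3+4+1 = 8 for Grove, 1 for Fika — Grove by 8–1.
Each restaurant drops at least one matchup (Ember loses to Grove; Harvest loses to Ember; Grove loses to Harvest; Fika loses to Harvest); the cycle Ember beats Harvest beats Grove beats Ember rules out a Condorcet winner.

none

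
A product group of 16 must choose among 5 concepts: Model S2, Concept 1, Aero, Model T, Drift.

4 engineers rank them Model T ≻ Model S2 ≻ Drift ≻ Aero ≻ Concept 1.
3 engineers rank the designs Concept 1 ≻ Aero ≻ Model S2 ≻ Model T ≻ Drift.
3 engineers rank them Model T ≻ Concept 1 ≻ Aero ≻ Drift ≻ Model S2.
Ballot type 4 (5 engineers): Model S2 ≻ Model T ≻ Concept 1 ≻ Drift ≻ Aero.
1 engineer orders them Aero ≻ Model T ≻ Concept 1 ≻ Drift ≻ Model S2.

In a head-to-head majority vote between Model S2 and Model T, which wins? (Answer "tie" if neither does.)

tie

Ballots ranking Model S2 above Model T: 3 + 5 = 8.
Ballots ranking Model T above Model S2: 16 − 8 = 8.
8–8: the pair ties.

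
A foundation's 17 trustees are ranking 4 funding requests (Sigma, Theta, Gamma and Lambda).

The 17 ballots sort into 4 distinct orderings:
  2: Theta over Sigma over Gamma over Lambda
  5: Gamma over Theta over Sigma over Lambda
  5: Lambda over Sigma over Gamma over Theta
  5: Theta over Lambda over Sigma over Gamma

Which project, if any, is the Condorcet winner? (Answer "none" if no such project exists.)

none

Pairwise majorities:
Sigma vs Theta: 5 for Sigma, 12 for Theta — Theta by 12–5.
Sigma vs Gamma: Sigma wins 12–5.
Sigma vs Lambda: Sigma preferred on 2+5 = 7 ballots; Lambda wins 10–7.
Theta vs Gamma: 2+5 = 7 for Theta, 10 for Gamma — Gamma by 10–7.
Theta vs Lambda: Theta is ranked higher on 2+5+5 = 12 ballots, Lambda on 5. Theta wins 12–5.
Gamma vs Lambda: Lambda, 10–7.
Each project drops at least one matchup (Sigma loses to Theta; Theta loses to Gamma; Gamma loses to Sigma; Lambda loses to Theta); the cycle Sigma → Gamma → Theta → Sigma rules out a Condorcet winner.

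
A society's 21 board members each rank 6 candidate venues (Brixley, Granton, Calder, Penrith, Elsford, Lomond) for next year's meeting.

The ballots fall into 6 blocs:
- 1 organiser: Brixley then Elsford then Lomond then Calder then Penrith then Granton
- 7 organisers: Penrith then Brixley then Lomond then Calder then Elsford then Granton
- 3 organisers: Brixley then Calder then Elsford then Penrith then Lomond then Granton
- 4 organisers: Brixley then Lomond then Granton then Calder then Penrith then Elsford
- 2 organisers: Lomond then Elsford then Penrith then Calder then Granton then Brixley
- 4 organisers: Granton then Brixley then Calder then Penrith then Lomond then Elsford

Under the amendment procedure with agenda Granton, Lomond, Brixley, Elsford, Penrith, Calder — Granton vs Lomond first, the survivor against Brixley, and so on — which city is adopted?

Brixley

Round 1: Granton vs Lomond — 4–17, Lomond advances.
Round 2: Lomond vs Brixley — 2–19, Brixley advances.
Round 3: Brixley vs Elsford — 19–2, Brixley advances.
Round 4: Brixley vs Penrith — 12–9, Brixley advances.
Round 5: Brixley vs Calder — 19–2, Brixley advances.
The agenda winner is Brixley.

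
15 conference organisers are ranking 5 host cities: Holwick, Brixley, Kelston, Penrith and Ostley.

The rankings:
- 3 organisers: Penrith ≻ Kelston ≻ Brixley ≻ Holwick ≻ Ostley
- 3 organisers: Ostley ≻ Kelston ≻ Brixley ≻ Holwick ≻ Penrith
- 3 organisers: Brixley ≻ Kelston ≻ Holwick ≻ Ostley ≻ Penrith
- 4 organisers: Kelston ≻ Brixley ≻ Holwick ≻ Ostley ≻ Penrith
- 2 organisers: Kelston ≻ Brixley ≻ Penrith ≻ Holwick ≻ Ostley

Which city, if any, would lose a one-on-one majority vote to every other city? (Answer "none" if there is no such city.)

Penrith

Head-to-head results (15 organisers):
Holwick vs Brixley: Brixley wins 15–0.
Holwick–Kelston: Kelston 15–0.
Holwick vs Penrith: Holwick wins 10–5.
Holwick vs Ostley: Holwick preferred on 3+3+4+2 = 12 ballots; Holwick wins 12–3.
Brixley vs Kelston: Kelston wins 12–3.
Brixley vs Penrith: Brixley preferred on 3+3+4+2 = 12 ballots; Brixley wins 12–3.
Brixley–Ostley: Brixley 12–3.
Kelston vs Penrith: Kelston, 12–3.
Kelston–Ostley: Kelston 12–3.
Penrith vs Ostley: Ostley, 10–5.
Only Penrith has no wins; Penrith is the Condorcet loser.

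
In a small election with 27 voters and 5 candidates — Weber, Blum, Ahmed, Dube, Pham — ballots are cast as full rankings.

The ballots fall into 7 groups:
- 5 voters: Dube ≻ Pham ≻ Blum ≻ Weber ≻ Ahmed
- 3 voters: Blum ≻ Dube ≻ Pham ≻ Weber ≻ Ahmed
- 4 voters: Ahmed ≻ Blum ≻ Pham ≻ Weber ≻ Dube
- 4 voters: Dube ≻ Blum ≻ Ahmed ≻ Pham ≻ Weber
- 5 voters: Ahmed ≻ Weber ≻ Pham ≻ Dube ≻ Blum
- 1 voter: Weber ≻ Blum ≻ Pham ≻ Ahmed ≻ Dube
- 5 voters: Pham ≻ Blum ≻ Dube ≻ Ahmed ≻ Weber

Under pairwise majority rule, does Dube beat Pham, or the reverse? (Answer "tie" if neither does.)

Ballots ranking Dube above Pham: 5 + 3 + 4 = 12.
Ballots ranking Pham above Dube: 27 − 12 = 15.
Pham wins the head-to-head 15–12.

Pham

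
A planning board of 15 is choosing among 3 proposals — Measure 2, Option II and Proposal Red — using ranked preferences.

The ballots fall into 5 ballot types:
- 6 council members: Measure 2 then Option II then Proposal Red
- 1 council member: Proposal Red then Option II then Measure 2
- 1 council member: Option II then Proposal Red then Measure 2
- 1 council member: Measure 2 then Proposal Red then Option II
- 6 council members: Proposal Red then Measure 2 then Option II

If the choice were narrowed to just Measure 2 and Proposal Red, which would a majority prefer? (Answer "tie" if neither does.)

Ballots ranking Measure 2 above Proposal Red: 6 + 1 = 7.
Ballots ranking Proposal Red above Measure 2: 15 − 7 = 8.
Proposal Red wins the head-to-head 8–7.

Proposal Red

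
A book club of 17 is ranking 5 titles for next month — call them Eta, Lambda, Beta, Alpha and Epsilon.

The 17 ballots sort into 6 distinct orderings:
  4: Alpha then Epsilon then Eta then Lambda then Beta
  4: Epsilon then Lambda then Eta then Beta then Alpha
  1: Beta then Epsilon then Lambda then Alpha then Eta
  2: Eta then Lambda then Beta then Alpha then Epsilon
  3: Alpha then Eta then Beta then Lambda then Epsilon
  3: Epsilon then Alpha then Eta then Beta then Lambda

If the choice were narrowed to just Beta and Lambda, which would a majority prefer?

Ballots ranking Beta above Lambda: 1 + 3 + 3 = 7.
Ballots ranking Lambda above Beta: 17 − 7 = 10.
Lambda wins the head-to-head 10–7.

Lambda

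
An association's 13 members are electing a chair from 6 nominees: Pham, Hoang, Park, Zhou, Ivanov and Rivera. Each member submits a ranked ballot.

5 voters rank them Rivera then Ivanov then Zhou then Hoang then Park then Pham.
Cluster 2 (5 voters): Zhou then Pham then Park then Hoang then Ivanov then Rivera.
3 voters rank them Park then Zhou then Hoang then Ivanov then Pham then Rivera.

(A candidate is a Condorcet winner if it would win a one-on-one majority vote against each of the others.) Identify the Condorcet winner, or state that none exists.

Zhou

Check each pair by majority over 13 ballots:
Pham vs Hoang: Hoang wins 8–5.
Pham vs Park: Park, 8–5.
Pham vs Zhou: Zhou wins 13–0.
Pham–Ivanov: Ivanov 8–5.
Pham–Rivera: Pham 8–5.
Hoang–Park: Park 8–5.
Hoang–Zhou: Zhou 13–0.
Hoang vs Ivanov: Hoang wins 8–5.
Hoang vs Rivera: Hoang wins 8–5.
Park vs Zhou: Zhou wins 10–3.
Park–Ivanov: Park 8–5.
Park vs Rivera: Park wins 8–5.
Zhou vs Ivanov: Zhou, 8–5.
Zhou–Rivera: Zhou 8–5.
Ivanov vs Rivera: Ivanov wins 8–5.
Only Zhou has no losses; Zhou is the Condorcet winner.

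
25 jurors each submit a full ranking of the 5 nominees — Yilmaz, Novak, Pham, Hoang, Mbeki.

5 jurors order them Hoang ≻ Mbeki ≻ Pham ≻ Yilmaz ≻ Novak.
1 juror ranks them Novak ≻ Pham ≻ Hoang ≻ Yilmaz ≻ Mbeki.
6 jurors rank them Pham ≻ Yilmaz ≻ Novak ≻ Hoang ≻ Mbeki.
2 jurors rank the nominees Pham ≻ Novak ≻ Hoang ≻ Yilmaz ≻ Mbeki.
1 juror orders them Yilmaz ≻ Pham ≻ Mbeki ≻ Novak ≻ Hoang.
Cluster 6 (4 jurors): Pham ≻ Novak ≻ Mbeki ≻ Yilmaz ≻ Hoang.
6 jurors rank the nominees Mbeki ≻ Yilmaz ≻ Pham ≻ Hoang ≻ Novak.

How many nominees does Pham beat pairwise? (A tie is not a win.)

4

Pham against each rival (25 jurors):
Pham vs Yilmaz: Pham, 18–7.
Pham vs Novak: 5+6+2+1+4+6 = 24 for Pham, 1 for Novak — Pham by 24–1.
Pham vs Hoang: Pham, 20–5.
Pham vs Mbeki: Pham, 14–11.
Pham beats Yilmaz, Novak, Hoang, Mbeki — 4 pairwise wins.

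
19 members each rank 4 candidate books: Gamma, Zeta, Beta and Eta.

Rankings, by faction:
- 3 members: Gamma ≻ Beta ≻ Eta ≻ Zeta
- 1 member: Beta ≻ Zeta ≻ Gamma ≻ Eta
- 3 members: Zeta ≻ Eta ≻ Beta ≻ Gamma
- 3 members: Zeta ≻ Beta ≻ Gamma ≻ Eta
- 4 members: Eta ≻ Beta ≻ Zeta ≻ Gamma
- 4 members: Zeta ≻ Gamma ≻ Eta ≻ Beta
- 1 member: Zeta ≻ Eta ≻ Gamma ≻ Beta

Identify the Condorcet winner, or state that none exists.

Check each pair by majority over 19 ballots:
Gamma vs Zeta: 3 for Gamma, 16 for Zeta — Zeta by 16–3.
Gamma vs Beta: 8 to 11, Beta.
Gamma vs Eta: Gamma preferred on 3+1+3+4 = 11 ballots; Gamma wins 11–8.
Zeta vs Beta: Zeta preferred on 3+3+4+1 = 11 ballots; Zeta wins 11–8.
Zeta vs Eta: 1+3+3+4+1 = 12 for Zeta, 7 for Eta — Zeta by 12–7.
Beta vs Eta: Beta preferred on 3+1+3 = 7 ballots; Eta wins 12–7.
Zeta wins every pairwise contest, so Zeta is the Condorcet winner.

Zeta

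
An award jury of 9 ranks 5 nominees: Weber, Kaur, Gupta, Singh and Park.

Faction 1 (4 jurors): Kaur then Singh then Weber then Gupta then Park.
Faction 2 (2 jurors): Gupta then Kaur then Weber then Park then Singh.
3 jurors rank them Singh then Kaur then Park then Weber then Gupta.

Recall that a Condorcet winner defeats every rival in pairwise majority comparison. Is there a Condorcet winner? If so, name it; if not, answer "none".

Kaur

Check each pair by majority over 9 ballots:
Weber vs Kaur: Kaur, 9–0.
Weber–Gupta: Weber 7–2.
Weber vs Singh: Singh, 7–2.
Weber vs Park: Weber, 6–3.
Kaur–Gupta: Kaur 7–2.
Kaur vs Singh: Kaur wins 6–3.
Kaur vs Park: Kaur, 9–0.
Gupta vs Singh: Singh, 7–2.
Gupta–Park: Gupta 6–3.
Singh–Park: Singh 7–2.
Only Kaur has no losses; Kaur is the Condorcet winner.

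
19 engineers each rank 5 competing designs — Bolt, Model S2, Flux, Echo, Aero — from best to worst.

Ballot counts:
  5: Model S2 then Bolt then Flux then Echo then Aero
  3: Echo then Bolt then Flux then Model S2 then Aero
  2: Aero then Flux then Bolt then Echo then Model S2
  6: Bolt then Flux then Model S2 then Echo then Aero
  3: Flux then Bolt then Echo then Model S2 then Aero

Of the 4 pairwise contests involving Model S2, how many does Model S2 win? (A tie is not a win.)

2

Model S2 against each rival (19 engineers):
Model S2 vs Bolt: Bolt, 14–5.
Model S2–Flux: Flux 14–5.
Model S2 vs Echo: Model S2 preferred on 5+6 = 11 ballots; Model S2 wins 11–8.
Model S2–Aero: Model S2 17–2.
Model S2 beats Echo, Aero; loses to Bolt, Flux — 2 pairwise wins.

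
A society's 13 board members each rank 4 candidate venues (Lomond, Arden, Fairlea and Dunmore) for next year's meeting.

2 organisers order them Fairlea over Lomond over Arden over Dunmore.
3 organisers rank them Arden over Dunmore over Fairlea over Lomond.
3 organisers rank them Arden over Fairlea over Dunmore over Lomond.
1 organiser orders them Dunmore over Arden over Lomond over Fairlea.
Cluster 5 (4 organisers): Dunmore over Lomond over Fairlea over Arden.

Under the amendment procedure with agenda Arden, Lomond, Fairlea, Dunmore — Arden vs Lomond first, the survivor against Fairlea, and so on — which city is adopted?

Round 1: Arden vs Lomond — 7–6, Arden advances.
Round 2: Arden vs Fairlea — 7–6, Arden advances.
Round 3: Arden vs Dunmore — 8–5, Arden advances.
The agenda winner is Arden.

Arden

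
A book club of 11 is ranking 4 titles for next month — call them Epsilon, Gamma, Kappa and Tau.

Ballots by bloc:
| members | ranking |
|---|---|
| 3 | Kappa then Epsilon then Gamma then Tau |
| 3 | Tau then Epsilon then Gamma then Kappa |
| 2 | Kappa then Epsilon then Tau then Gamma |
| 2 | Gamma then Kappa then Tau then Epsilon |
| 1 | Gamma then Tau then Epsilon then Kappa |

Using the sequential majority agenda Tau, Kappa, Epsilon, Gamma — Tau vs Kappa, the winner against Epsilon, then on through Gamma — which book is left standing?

Round 1: Tau vs Kappa — 4–7, Kappa advances.
Round 2: Kappa vs Epsilon — 7–4, Kappa advances.
Round 3: Kappa vs Gamma — 5–6, Gamma advances.
The agenda winner is Gamma.

Gamma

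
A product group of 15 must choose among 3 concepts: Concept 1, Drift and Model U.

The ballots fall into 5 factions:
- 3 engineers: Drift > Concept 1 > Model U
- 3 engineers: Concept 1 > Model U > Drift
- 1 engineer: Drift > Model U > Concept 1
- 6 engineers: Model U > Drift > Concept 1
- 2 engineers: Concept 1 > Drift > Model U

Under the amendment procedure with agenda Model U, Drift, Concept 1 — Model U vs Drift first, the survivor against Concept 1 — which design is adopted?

Round 1: Model U vs Drift — 9–6, Model U advances.
Round 2: Model U vs Concept 1 — 7–8, Concept 1 advances.
The agenda winner is Concept 1.

Concept 1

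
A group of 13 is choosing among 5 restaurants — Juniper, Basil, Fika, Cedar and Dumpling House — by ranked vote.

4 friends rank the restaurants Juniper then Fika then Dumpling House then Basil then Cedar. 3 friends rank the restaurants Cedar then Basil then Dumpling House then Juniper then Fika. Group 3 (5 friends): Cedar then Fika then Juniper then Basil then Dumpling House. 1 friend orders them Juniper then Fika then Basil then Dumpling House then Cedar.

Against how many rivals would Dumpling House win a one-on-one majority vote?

0

Dumpling House against each rival (13 friends):
Dumpling House vs Juniper: 3 for Dumpling House, 10 for Juniper — Juniper by 10–3.
Dumpling House vs Basil: 4 to 9, Basil.
Dumpling House vs Fika: Fika, 10–3.
Dumpling House vs Cedar: Cedar, 8–5.
Dumpling House beats no one; loses to Juniper, Basil, Fika, Cedar — 0 pairwise wins.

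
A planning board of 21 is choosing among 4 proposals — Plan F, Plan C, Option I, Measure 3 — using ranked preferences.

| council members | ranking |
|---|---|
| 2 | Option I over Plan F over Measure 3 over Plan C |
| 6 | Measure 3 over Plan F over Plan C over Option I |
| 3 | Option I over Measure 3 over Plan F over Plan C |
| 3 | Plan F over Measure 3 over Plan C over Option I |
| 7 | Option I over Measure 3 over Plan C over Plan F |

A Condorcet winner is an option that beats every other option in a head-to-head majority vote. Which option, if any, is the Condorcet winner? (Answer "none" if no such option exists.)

Option I

Pairwise majorities:
Plan F–Plan C: Plan F 14–7.
Plan F–Option I: Option I 12–9.
Plan F vs Measure 3: Measure 3 wins 16–5.
Plan C vs Option I: Option I, 12–9.
Plan C vs Measure 3: Measure 3, 21–0.
Option I vs Measure 3: Option I wins 12–9.
Option I beats each of Plan F, Plan C, Measure 3 — Option I is the Condorcet winner.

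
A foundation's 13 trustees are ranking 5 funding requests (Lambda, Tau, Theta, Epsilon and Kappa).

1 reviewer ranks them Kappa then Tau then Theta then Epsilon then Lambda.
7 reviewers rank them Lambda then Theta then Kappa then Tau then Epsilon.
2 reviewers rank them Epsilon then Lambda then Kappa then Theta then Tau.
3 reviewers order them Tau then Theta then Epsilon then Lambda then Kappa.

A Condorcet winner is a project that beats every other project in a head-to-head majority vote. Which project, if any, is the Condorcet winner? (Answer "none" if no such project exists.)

Pairwise majorities:
Lambda vs Tau: Lambda is ranked higher on 7+2 = 9 ballots, Tau on 4. Lambda wins 9–4.
Lambda vs Theta: Lambda preferred on 7+2 = 9 ballots; Lambda wins 9–4.
Lambda vs Epsilon: 7 for Lambda, 6 for Epsilon — Lambda by 7–6.
Lambda vs Kappa: Lambda preferred on 7+2+3 = 12 ballots; Lambda wins 12–1.
Tau vs Theta: Tau is ranked higher on 1+3 = 4 ballots, Theta on 9. Theta wins 9–4.
Tau vs Epsilon: Tau preferred on 1+7+3 = 11 ballots; Tau wins 11–2.
Tau vs Kappa: 3 to 10, Kappa.
Theta vs Epsilon: Theta preferred on 1+7+3 = 11 ballots; Theta wins 11–2.
Theta vs Kappa: Theta is ranked higher on 7+3 = 10 ballots, Kappa on 3. Theta wins 10–3.
Epsilon vs Kappa: Epsilon is ranked higher on 2+3 = 5 ballots, Kappa on 8. Kappa wins 8–5.
Lambda wins every pairwise contest, so Lambda is the Condorcet winner.

Lambda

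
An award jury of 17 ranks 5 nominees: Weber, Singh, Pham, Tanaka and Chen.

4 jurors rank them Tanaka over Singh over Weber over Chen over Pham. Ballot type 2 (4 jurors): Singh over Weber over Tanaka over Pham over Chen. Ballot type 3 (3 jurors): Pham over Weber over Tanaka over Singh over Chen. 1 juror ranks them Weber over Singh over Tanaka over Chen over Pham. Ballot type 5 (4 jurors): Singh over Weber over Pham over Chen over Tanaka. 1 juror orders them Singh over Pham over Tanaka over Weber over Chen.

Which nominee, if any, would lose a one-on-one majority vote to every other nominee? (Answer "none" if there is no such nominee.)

Head-to-head results (17 jurors):
Weber vs Singh: Singh, 13–4.
Weber vs Pham: Weber preferred on 4+4+1+4 = 13 ballots; Weber wins 13–4.
Weber vs Tanaka: Weber is ranked higher on 4+3+1+4 = 12 ballots, Tanaka on 5. Weber wins 12–5.
Weber vs Chen: Weber is ranked higher on 4+4+3+1+4+1 = 17 ballots, Chen on 0. Weber wins 17–0.
Singh vs Pham: 14 to 3, Singh.
Singh vs Tanaka: Singh, 10–7.
Singh vs Chen: Singh wins 17–0.
Pham vs Tanaka: 3+4+1 = 8 for Pham, 9 for Tanaka — Tanaka by 9–8.
Pham vs Chen: Pham, 12–5.
Tanaka vs Chen: Tanaka wins 13–4.
Chen loses to every other nominee — it is the Condorcet loser.

Chen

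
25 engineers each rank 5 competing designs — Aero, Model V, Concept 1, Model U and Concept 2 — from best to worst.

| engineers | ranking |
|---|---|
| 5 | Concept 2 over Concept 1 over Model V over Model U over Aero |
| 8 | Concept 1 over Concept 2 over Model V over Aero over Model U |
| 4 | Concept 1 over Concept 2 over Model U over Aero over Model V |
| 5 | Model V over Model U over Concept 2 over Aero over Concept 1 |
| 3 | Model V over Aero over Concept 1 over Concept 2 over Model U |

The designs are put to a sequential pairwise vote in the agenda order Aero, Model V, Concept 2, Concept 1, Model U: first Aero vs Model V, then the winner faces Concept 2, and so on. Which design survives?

Round 1: Aero vs Model V — 4–21, Model V advances.
Round 2: Model V vs Concept 2 — 8–17, Concept 2 advances.
Round 3: Concept 2 vs Concept 1 — 10–15, Concept 1 advances.
Round 4: Concept 1 vs Model U — 20–5, Concept 1 advances.
Concept 1 survives the agenda.

Concept 1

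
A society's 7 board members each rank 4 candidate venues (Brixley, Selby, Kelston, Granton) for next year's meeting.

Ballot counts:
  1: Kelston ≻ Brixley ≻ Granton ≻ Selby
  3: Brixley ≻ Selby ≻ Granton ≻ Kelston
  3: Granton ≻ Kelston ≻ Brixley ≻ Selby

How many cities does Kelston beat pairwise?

2

Kelston against each rival (7 organisers):
Kelston–Brixley: Kelston 4–3.
Kelston–Selby: Kelston 4–3.
Kelston vs Granton: 1 to 6, Granton.
Kelston beats Brixley, Selby; loses to Granton — 2 pairwise wins.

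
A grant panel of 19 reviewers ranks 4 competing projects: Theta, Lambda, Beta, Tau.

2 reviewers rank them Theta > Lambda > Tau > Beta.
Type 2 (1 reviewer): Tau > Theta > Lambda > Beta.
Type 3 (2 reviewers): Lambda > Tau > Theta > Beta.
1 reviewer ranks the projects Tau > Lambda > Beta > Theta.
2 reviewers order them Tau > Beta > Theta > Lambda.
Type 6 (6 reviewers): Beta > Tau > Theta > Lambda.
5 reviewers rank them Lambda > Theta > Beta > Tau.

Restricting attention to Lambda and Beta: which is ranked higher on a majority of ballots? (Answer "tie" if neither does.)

Ballots ranking Lambda above Beta: 2 + 1 + 2 + 1 + 5 = 11.
Ballots ranking Beta above Lambda: 19 − 11 = 8.
Lambda wins the head-to-head 11–8.

Lambda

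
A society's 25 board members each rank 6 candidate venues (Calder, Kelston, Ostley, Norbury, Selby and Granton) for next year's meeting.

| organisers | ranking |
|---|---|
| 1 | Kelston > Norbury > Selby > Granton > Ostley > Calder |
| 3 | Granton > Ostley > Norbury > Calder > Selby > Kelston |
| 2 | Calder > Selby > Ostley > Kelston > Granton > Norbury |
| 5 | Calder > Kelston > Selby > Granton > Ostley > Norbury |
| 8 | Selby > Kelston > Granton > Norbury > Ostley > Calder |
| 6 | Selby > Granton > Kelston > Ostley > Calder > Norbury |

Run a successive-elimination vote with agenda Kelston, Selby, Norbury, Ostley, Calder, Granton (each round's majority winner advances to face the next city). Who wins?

Selby

Round 1: Kelston vs Selby — 6–19, Selby advances.
Round 2: Selby vs Norbury — 21–4, Selby advances.
Round 3: Selby vs Ostley — 22–3, Selby advances.
Round 4: Selby vs Calder — 15–10, Selby advances.
Round 5: Selby vs Granton — 22–3, Selby advances.
The agenda winner is Selby.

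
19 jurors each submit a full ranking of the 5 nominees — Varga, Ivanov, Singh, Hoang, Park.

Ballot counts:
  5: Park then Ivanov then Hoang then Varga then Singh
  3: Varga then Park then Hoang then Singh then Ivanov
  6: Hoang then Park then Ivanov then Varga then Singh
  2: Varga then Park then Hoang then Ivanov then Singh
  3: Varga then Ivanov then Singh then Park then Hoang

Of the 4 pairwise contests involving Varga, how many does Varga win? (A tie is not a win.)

Varga against each rival (19 jurors):
Varga vs Ivanov: Varga preferred on 3+2+3 = 8 ballots; Ivanov wins 11–8.
Varga–Singh: Varga 19–0.
Varga vs Hoang: 8 to 11, Hoang.
Varga vs Park: Varga is ranked higher on 3+2+3 = 8 ballots, Park on 11. Park wins 11–8.
Varga beats Singh; loses to Ivanov, Hoang, Park — 1 pairwise win.

1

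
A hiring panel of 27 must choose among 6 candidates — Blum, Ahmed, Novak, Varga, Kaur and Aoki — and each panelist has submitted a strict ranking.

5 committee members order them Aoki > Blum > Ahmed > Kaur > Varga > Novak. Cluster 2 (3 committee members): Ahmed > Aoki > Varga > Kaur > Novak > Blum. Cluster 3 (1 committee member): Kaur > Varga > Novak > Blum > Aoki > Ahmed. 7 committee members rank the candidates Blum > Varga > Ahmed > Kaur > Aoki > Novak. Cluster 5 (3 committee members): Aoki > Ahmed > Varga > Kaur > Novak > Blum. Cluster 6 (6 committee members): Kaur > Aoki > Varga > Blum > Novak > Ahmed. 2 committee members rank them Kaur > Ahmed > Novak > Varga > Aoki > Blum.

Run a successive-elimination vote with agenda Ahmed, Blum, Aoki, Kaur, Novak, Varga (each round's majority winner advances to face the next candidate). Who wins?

Round 1: Ahmed vs Blum — 8–19, Blum advances.
Round 2: Blum vs Aoki — 8–19, Aoki advances.
Round 3: Aoki vs Kaur — 11–16, Kaur advances.
Round 4: Kaur vs Novak — 27–0, Kaur advances.
Round 5: Kaur vs Varga — 14–13, Kaur advances.
Kaur survives the agenda.

Kaur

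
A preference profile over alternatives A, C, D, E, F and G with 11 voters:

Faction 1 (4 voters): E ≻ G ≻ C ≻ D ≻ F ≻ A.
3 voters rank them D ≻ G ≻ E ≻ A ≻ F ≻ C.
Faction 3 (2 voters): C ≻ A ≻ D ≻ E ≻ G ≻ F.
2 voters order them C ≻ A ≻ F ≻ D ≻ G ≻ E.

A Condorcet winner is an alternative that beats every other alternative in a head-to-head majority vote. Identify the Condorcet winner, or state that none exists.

Head-to-head results (11 voters):
A–C: C 8–3.
A vs D: D wins 7–4.
A vs E: E, 7–4.
A vs F: A, 7–4.
A vs G: G wins 7–4.
C vs D: C wins 8–3.
C–E: E 7–4.
C–F: C 8–3.
C vs G: G, 7–4.
D vs E: D, 7–4.
D vs F: D wins 9–2.
D–G: D 7–4.
E–F: E 9–2.
E vs G: E, 6–5.
F vs G: G, 9–2.
Every alternative loses at least once (A loses to C; C loses to E; D loses to C; E loses to D; F loses to A; G loses to D). The majority relation contains the cycle C > D > E > C, so there is no Condorcet winner.

none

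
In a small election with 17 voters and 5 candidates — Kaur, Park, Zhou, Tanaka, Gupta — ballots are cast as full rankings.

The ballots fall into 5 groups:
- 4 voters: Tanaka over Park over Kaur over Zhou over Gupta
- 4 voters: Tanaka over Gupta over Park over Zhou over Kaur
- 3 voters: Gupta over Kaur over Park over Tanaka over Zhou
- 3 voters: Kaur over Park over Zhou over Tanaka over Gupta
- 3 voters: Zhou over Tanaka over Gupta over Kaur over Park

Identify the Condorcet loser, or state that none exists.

Pairwise majorities:
Kaur vs Park: Kaur is ranked higher on 3+3+3 = 9 ballots, Park on 8. Kaur wins 9–8.
Kaur vs Zhou: Kaur is ranked higher on 4+3+3 = 10 ballots, Zhou on 7. Kaur wins 10–7.
Kaur–Tanaka: Tanaka 11–6.
Kaur–Gupta: Gupta 10–7.
Park vs Zhou: Park preferred on 4+4+3+3 = 14 ballots; Park wins 14–3.
Park vs Tanaka: Tanaka wins 11–6.
Park vs Gupta: Gupta wins 10–7.
Zhou vs Tanaka: Zhou preferred on 3+3 = 6 ballots; Tanaka wins 11–6.
Zhou–Gupta: Zhou 10–7.
Tanaka vs Gupta: Tanaka is ranked higher on 4+4+3+3 = 14 ballots, Gupta on 3. Tanaka wins 14–3.
Each candidate has at least one pairwise win (Kaur beats Park; Park beats Zhou; Zhou beats Gupta; Tanaka beats Kaur; Gupta beats Kaur) — no Condorcet loser.

none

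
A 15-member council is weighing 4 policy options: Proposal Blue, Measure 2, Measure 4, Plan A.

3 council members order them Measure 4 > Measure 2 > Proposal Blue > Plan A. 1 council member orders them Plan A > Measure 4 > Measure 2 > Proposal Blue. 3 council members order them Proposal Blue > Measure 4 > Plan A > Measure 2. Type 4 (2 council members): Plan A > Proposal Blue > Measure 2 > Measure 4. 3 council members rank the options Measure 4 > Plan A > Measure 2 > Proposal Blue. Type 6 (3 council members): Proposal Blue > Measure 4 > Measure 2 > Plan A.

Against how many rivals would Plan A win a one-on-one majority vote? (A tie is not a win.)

Plan A against each rival (15 council members):
Plan A vs Proposal Blue: Proposal Blue wins 9–6.
Plan A–Measure 2: Plan A 9–6.
Plan A vs Measure 4: Measure 4 wins 12–3.
Plan A beats Measure 2; loses to Proposal Blue, Measure 4 — 1 pairwise win.

1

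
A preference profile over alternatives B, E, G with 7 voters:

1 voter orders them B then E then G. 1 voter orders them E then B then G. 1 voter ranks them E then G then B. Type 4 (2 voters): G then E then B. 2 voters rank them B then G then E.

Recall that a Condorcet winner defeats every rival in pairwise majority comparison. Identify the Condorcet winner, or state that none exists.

Check each pair by majority over 7 ballots:
B vs E: 1+2 = 3 for B, 4 for E — E by 4–3.
B vs G: B preferred on 1+1+2 = 4 ballots; B wins 4–3.
E vs G: E is ranked higher on 1+1+1 = 3 ballots, G on 4. G wins 4–3.
Each alternative drops at least one matchup (B loses to E; E loses to G; G loses to B); the cycle B > G > E > B rules out a Condorcet winner.

none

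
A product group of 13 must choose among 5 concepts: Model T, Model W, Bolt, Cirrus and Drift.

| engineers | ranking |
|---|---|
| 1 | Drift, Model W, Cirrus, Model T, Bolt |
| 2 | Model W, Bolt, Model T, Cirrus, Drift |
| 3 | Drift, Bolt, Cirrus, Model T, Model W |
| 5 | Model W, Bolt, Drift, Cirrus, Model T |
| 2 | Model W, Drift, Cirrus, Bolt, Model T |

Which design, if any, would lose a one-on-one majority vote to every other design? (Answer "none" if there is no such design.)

Pairwise majorities:
Model T vs Model W: Model T is ranked higher on 3 ballots, Model W on 10. Model W wins 10–3.
Model T vs Bolt: 1 for Model T, 12 for Bolt — Bolt by 12–1.
Model T vs Cirrus: Model T preferred on 2 ballots; Cirrus wins 11–2.
Model T vs Drift: Drift wins 11–2.
Model W–Bolt: Model W 10–3.
Model W vs Cirrus: 10 to 3, Model W.
Model W vs Drift: Model W, 9–4.
Bolt vs Cirrus: Bolt preferred on 2+3+5 = 10 ballots; Bolt wins 10–3.
Bolt–Drift: Bolt 7–6.
Cirrus–Drift: Drift 11–2.
Model T is beaten in every head-to-head and is the Condorcet loser.

Model T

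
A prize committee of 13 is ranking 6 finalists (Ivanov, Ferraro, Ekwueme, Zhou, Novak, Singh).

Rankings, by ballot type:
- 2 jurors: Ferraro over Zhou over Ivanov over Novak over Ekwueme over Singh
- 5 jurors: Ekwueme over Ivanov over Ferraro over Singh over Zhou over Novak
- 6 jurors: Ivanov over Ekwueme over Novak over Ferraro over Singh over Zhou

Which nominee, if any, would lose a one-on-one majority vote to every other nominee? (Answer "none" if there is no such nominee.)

Head-to-head results (13 jurors):
Ivanov vs Ferraro: Ivanov wins 11–2.
Ivanov vs Ekwueme: Ivanov preferred on 2+6 = 8 ballots; Ivanov wins 8–5.
Ivanov vs Zhou: Ivanov, 11–2.
Ivanov vs Novak: 2+5+6 = 13 for Ivanov, 0 for Novak — Ivanov by 13–0.
Ivanov vs Singh: 13 to 0, Ivanov.
Ferraro–Ekwueme: Ekwueme 11–2.
Ferraro vs Zhou: Ferraro wins 13–0.
Ferraro vs Novak: 7 to 6, Ferraro.
Ferraro vs Singh: Ferraro, 13–0.
Ekwueme vs Zhou: Ekwueme wins 11–2.
Ekwueme vs Novak: Ekwueme wins 11–2.
Ekwueme vs Singh: Ekwueme is ranked higher on 2+5+6 = 13 ballots, Singh on 0. Ekwueme wins 13–0.
Zhou vs Novak: Zhou wins 7–6.
Zhou–Singh: Singh 11–2.
Novak–Singh: Novak 8–5.
Every nominee wins at least one matchup (Ivanov beats Ferraro; Ferraro beats Zhou; Ekwueme beats Ferraro; Zhou beats Novak; Novak beats Singh; Singh beats Zhou), so there is no Condorcet loser.

none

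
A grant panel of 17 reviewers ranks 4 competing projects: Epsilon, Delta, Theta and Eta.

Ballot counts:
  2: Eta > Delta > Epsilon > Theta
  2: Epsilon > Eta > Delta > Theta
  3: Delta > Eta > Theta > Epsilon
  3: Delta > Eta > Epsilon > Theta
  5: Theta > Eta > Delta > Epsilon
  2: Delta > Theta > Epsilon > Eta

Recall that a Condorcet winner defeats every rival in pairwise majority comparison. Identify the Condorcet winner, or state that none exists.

Eta

Head-to-head results (17 reviewers):
Epsilon–Delta: Delta 15–2.
Epsilon–Theta: Theta 10–7.
Epsilon vs Eta: Eta, 13–4.
Delta vs Theta: Delta wins 12–5.
Delta–Eta: Eta 9–8.
Theta vs Eta: Eta, 10–7.
Eta beats each of Epsilon, Delta, Theta — Eta is the Condorcet winner.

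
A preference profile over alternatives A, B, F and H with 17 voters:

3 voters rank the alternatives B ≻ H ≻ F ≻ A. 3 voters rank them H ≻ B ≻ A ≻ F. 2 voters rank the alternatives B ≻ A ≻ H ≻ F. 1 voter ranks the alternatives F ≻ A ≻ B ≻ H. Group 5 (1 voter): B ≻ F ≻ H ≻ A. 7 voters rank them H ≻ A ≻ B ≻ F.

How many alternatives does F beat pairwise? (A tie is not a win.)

0

F against each rival (17 voters):
F vs A: 5 to 12, A.
F vs B: B, 16–1.
F vs H: F preferred on 1+1 = 2 ballots; H wins 15–2.
F beats no one; loses to A, B, H — 0 pairwise wins.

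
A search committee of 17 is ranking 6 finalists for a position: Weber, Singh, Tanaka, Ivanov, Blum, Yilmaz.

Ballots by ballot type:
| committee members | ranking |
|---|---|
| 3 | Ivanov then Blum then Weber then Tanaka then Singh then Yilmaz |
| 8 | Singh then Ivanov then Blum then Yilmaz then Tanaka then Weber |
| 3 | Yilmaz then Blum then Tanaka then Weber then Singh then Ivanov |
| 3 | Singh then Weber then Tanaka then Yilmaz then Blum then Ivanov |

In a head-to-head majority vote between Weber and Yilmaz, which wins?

Yilmaz

Ballots ranking Weber above Yilmaz: 3 + 3 = 6.
Ballots ranking Yilmaz above Weber: 17 − 6 = 11.
Yilmaz wins the head-to-head 11–6.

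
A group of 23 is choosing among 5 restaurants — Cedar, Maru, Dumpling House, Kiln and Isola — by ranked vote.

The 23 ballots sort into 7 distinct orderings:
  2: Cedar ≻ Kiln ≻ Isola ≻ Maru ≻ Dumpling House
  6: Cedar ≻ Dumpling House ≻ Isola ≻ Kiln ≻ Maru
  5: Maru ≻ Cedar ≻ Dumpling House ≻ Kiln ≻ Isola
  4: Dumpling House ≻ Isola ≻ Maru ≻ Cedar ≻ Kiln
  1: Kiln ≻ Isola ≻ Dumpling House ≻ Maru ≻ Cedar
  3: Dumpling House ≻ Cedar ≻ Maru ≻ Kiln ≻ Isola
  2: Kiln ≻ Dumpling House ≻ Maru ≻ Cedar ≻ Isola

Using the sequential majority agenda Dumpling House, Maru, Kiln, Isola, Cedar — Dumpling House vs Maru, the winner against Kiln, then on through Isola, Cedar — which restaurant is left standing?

Cedar

Round 1: Dumpling House vs Maru — 16–7, Dumpling House advances.
Round 2: Dumpling House vs Kiln — 18–5, Dumpling House advances.
Round 3: Dumpling House vs Isola — 20–3, Dumpling House advances.
Round 4: Dumpling House vs Cedar — 10–13, Cedar advances.
Cedar survives the agenda.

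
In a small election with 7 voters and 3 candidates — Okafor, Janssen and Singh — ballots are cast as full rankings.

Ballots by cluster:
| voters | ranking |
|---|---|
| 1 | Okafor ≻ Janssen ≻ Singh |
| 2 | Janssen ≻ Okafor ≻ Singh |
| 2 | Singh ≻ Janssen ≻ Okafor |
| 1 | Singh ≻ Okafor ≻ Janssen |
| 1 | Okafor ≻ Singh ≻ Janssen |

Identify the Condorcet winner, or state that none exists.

Head-to-head results (7 voters):
Okafor vs Janssen: Janssen wins 4–3.
Okafor vs Singh: Okafor wins 4–3.
Janssen–Singh: Singh 4–3.
No candidate is unbeaten: Okafor loses to Janssen; Janssen loses to Singh; Singh loses to Okafor. In particular Okafor > Singh > Janssen > Okafor is a majority cycle — no Condorcet winner exists.

none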